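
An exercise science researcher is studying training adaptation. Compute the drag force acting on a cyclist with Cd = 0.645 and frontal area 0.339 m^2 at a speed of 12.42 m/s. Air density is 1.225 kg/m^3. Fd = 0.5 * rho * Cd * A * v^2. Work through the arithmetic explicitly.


Step 1: v^2 = 154.2564
Step 2: Fd = 0.5 * 1.225 * 0.645 * 0.339 * 154.2564
= 20.659 N

20.659 N


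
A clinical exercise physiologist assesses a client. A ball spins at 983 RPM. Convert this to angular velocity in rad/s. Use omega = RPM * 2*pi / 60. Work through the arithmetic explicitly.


omega = 983 * 2 * pi / 60
= 983 * 6.28318531 / 60
= 6176.371 / 60
= 102.94 rad/s

102.94 rad/s


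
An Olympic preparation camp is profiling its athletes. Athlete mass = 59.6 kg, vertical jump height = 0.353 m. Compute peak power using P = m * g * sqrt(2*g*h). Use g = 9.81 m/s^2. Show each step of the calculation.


sqrt(2 * 9.81 * 0.353) = sqrt(6.92586) = 2.631703 m/s
P = 59.6 * 9.81 * 2.631703
= 1538.69 W

1538.69 W


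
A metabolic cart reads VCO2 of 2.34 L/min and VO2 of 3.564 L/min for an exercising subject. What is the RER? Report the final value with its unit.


RER = VCO2 / VO2 = 2.34 / 3.564 = 0.6566

0.6566


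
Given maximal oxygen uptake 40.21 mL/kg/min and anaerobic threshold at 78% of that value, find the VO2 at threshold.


Percentage as decimal = 0.78
VO2 at AT = 40.21 * 0.78 = 31.36 mL/kg/min

31.36 mL/kg/min


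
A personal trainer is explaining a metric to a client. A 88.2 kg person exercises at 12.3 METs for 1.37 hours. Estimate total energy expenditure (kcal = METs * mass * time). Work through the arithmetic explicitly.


Energy = METs * mass(kg) * time(h)
= 12.3 * 88.2 * 1.37
= 1486.26 kcal

1486.26 kcal


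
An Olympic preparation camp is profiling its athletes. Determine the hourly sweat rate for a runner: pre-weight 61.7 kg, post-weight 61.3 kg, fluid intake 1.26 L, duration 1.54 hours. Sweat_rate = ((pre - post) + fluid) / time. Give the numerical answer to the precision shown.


Mass lost = 61.7 - 61.3 = 0.4 kg
Add fluid consumed: 0.4 + 1.26 = 1.66 L total sweat
Sweat rate = 1.66 / 1.54 = 1.078 L/h

1.078 L/h


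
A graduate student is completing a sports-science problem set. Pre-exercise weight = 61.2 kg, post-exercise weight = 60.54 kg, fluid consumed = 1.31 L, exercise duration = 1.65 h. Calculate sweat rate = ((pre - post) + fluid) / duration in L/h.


Weight loss = 61.2 - 60.54 = 0.66 kg (approx L)
Total sweat = 0.66 + 1.31 = 1.97 L
Sweat rate = 1.97 / 1.65 = 1.194 L/h

1.194 L/h


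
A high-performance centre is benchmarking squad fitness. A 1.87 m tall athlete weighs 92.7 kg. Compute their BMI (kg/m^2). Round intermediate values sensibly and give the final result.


height^2 = 3.4969 m^2
BMI = 92.7 / 3.4969 = 26.51 kg/m^2

26.51 kg/m^2


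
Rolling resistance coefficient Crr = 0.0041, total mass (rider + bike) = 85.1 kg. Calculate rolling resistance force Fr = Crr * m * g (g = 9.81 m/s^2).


Fr = Crr * m * g
= 0.0041 * 85.1 * 9.81
= 3.423 N

3.423 N


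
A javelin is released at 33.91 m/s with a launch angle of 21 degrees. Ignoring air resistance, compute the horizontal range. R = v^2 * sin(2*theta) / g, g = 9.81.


Launch speed squared = 1149.8881
sin(2 * 21 deg) = 0.669131
Range = 1149.8881 * 0.669131 / 9.81
= 78.433 m

78.433 m


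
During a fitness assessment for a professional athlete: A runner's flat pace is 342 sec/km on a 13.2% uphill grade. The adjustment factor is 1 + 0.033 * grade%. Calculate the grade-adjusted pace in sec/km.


Factor = 1 + 0.033 * 13.2 = 1.4356
Adjusted pace = 342 * 1.4356
= 490.98 sec/km

490.98 s/km


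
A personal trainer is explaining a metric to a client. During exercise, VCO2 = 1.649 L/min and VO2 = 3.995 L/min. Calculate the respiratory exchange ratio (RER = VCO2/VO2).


RER = VCO2 / VO2
= 1.649 / 3.995
= 0.4128

0.4128


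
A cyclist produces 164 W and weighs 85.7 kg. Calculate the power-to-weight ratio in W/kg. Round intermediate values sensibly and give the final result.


P/W = power / mass
= 164 / 85.7
= 1.914 W/kg

1.914 W/kg


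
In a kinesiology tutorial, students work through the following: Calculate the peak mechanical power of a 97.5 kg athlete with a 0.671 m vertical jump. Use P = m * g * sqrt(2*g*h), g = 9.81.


First, sqrt(2gh) = sqrt(2 * 9.81 * 0.671)
= sqrt(13.16502) = 3.628363 m/s
Power = 97.5 * 9.81 * 3.628363 = 3470.44 W

3470.44 W


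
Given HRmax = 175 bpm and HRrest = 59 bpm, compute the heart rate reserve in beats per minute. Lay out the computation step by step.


Heart rate reserve = maximum HR minus resting HR
HRR = 175 - 59 = 116 bpm

116 bpm


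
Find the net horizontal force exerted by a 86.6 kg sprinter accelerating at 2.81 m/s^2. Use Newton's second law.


Newton's second law: F = m * a
F = 86.6 * 2.81 = 243.35 N

243.35 N


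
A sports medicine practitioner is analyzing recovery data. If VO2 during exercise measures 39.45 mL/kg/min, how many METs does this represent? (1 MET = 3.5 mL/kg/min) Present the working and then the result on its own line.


METs = VO2 / 3.5 = 39.45 / 3.5 = 11.27

11.27 METs


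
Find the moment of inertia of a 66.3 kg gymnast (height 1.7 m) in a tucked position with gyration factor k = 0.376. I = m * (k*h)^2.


Radius of gyration = 0.376 * 1.7 = 0.6392 m
I = 66.3 * 0.6392^2
= 66.3 * 0.408577
= 27.089 kg*m^2

27.089 kg*m^2


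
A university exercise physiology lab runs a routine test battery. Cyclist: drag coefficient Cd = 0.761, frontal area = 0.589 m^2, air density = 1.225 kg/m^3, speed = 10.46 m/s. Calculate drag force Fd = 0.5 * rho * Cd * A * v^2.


v^2 = 10.46^2 = 109.4116
Fd = 0.5 * 1.225 * 0.761 * 0.589 * 109.4116
= 30.038 N

30.038 N


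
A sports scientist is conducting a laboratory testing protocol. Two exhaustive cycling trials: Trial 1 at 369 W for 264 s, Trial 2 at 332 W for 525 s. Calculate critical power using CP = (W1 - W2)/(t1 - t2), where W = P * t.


W1 = 369 * 264 = 97416 J
W2 = 332 * 525 = 174300 J
CP = (97416 - 174300) / (264 - 525)
= -76884 / -261
= 294.57 W

294.57 W


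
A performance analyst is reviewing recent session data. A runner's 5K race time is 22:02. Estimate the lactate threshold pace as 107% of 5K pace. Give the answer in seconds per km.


Total race time = 22*60 + 2 = 1322 seconds
5K pace = 1322 / 5 = 264.4 sec/km
LT pace = 264.4 * 1.07 = 282.91 sec/km

282.91 s/km


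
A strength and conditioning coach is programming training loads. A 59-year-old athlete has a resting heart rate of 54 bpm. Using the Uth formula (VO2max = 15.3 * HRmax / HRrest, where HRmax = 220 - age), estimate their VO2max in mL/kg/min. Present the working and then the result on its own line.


HRmax = 220 - 59 = 161 bpm
Ratio = HRmax / HRrest = 161 / 54 = 2.9815
VO2max = 15.3 * 2.9815 = 45.62 mL/kg/min

45.62 mL/kg/min


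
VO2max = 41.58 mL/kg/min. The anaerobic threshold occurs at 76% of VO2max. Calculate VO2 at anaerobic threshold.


AT fraction = 76 / 100 = 0.76
AT VO2 = 41.58 * 0.76
= 31.6 mL/kg/min

31.6 mL/kg/min


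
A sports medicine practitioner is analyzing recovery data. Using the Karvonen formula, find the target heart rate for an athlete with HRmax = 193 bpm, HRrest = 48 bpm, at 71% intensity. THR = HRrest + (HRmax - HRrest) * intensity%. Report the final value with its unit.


HRR = 193 - 48 = 145
THR = 48 + 145 * 0.71
= 48 + 102.95
= 150.95 bpm

150.95 bpm


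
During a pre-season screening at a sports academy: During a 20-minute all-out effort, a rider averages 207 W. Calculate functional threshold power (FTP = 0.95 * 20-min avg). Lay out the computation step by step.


FTP = 0.95 * 207
= 196.65 W

196.65 W


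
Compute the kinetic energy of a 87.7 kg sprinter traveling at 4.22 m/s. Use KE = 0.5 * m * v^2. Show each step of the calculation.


Velocity squared = 17.8084
KE = 0.5 * 87.7 * 17.8084 = 780.9 J

780.9 J


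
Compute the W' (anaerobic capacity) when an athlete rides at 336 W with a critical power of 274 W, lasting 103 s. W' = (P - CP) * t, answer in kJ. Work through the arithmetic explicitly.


Above-CP power = 62 W
Duration = 103 s
W' = 62 * 103 = 6386 J
Convert: 6386 / 1000 = 6.386 kJ

6.386 kJ


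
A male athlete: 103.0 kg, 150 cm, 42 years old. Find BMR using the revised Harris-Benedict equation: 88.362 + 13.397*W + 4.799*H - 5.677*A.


Intercept = 88.362
Weight contribution = 13.397 * 103.0 = 1379.891
Height contribution = 4.799 * 150 = 719.85
Age contribution = 5.677 * 42 = 238.434
BMR = 88.362 + 1379.891 + 719.85 - 238.434
= 1949.67 kcal/day

1949.67 kcal/day


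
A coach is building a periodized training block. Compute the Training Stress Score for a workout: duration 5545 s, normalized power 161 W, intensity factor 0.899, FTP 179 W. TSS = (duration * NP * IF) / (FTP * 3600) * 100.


Product = 5545 * 161 * 0.899 = 802577.755
Base = 179 * 3600 = 644400
TSS = 802577.755 / 644400 * 100 = 124.55

124.55 TSS


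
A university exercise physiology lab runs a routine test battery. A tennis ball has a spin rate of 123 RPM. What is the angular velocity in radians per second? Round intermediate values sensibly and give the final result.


Convert RPM to rad/s: multiply by 2*pi and divide by 60
omega = 123 * 2 * pi / 60
= 12.881 rad/s

12.881 rad/s


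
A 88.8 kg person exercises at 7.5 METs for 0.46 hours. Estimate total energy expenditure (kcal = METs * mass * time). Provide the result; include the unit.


Energy = METs * mass(kg) * time(h)
= 7.5 * 88.8 * 0.46
= 306.36 kcal

306.36 kcal


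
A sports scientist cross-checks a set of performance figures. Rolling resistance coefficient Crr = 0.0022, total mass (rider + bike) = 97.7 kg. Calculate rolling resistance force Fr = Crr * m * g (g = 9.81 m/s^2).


Fr = Crr * m * g
= 0.0022 * 97.7 * 9.81
= 2.109 N

2.109 N


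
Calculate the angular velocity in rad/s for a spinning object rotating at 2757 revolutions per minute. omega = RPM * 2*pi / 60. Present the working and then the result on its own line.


omega = RPM * 2*pi / 60
= 2757 * 6.28318531 / 60
= 288.712 rad/s

288.712 rad/s


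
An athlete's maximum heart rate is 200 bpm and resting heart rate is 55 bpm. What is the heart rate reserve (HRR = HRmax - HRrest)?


HRR = HRmax - HRrest
= 200 - 55
= 145 bpm

145 bpm


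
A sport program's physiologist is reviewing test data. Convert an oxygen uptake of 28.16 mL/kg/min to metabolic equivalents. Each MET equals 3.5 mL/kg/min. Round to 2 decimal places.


One MET = 3.5 mL/kg/min
Number of METs = 28.16 / 3.5
= 8.05 METs

8.05 METs


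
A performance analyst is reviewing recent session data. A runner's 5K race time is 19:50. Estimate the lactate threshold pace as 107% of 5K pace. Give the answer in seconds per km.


Total race time = 19*60 + 50 = 1190 seconds
5K pace = 1190 / 5 = 238.0 sec/km
LT pace = 238.0 * 1.07 = 254.66 sec/km

254.66 s/km


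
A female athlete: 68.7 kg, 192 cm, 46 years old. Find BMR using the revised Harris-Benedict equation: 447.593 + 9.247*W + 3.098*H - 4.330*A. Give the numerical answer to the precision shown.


Intercept = 447.593
Weight contribution = 9.247 * 68.7 = 635.2689
Height contribution = 3.098 * 192 = 594.816
Age contribution = 4.33 * 46 = 199.18
BMR = 447.593 + 635.2689 + 594.816 - 199.18
= 1478.5 kcal/day

1478.5 kcal/day


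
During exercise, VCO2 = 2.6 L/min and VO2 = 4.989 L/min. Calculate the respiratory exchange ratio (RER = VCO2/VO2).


RER = VCO2 / VO2
= 2.6 / 4.989
= 0.5211

0.5211


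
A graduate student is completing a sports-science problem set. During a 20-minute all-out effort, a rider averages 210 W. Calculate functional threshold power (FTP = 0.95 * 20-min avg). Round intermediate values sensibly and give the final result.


FTP = 0.95 * 210
= 199.5 W

199.5 W


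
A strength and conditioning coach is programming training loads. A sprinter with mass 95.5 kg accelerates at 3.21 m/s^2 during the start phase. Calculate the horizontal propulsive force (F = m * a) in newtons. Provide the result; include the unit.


F = m * a
= 95.5 * 3.21
= 306.56 N

306.56 N


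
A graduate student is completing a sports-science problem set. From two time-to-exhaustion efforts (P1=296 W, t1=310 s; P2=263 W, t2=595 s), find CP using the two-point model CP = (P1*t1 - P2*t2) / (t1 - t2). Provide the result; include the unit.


Work in trial 1 = 91760 J
Work in trial 2 = 156485 J
Delta work = -64725 J
Delta time = -285 s
CP = -64725 / -285 = 227.11 W

227.11 W


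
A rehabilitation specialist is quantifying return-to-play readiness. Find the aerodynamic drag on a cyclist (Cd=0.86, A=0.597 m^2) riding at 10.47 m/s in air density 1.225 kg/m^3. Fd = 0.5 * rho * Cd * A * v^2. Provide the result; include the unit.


Fd = 0.5 * 1.225 * 0.86 * 0.597 * 10.47^2
= 0.5 * 1.225 * 0.86 * 0.597 * 109.6209
= 34.472 N

34.472 N


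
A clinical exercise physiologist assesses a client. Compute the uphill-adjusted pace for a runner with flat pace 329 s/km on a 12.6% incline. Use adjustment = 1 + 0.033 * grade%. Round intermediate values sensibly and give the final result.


Adjustment factor = 1 + 0.033 * 12.6 = 1.4158
Grade-adjusted pace = 329 * 1.4158 = 465.8 s/km

465.8 s/km


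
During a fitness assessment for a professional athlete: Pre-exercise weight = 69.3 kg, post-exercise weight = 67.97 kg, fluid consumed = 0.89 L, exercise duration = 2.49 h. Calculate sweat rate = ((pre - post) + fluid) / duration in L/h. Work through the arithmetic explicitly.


Weight loss = 69.3 - 67.97 = 1.33 kg (approx L)
Total sweat = 1.33 + 0.89 = 2.22 L
Sweat rate = 2.22 / 2.49 = 0.892 L/h

0.892 L/h


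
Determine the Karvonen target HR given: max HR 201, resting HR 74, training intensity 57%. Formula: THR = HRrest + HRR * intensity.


HRR = HRmax - HRrest = 201 - 74 = 127
THR = 74 + 127 * 0.57
= 146.39 bpm

146.39 bpm


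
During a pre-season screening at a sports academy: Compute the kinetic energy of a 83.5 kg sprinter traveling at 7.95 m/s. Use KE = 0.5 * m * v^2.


Velocity squared = 63.2025
KE = 0.5 * 83.5 * 63.2025 = 2638.7 J

2638.7 J


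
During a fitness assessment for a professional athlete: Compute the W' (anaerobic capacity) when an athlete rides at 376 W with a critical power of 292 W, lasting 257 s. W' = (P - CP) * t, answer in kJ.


Above-CP power = 84 W
Duration = 257 s
W' = 84 * 257 = 21588 J
Convert: 21588 / 1000 = 21.588 kJ

21.588 kJ


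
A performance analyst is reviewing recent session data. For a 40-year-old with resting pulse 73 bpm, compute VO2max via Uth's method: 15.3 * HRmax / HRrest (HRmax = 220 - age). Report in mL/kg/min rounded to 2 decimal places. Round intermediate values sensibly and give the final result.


Step 1: HRmax = 220 - 40 = 180 bpm
Step 2: Ratio = 180 / 73 = 2.4658
Step 3: VO2max = 15.3 * 2.4658 = 37.73 mL/kg/min

37.73 mL/kg/min


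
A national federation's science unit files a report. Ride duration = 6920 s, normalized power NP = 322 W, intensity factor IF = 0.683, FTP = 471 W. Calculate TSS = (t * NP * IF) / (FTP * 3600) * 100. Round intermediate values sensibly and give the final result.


Numerator = 6920 * 322 * 0.683 = 1521887.92
Denominator = 471 * 3600 = 1695600
TSS = 1521887.92 / 1695600 * 100
= 89.76

89.76 TSS


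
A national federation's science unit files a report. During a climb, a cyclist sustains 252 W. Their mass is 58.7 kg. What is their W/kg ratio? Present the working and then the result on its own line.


Power-to-weight = 252 W / 58.7 kg
= 4.293 W/kg

4.293 W/kg


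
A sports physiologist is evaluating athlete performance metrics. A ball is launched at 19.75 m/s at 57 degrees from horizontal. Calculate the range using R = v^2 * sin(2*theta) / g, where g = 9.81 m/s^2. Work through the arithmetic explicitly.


sin(2 * 57) = sin(114) = 0.913545
v^2 = 19.75^2 = 390.0625
R = 390.0625 * 0.913545 / 9.81
= 36.324 m

36.324 m


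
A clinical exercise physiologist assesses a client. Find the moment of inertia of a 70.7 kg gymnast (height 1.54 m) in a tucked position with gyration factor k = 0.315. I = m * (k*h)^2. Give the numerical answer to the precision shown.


Radius of gyration = 0.315 * 1.54 = 0.4851 m
I = 70.7 * 0.4851^2
= 70.7 * 0.235322
= 16.637 kg*m^2

16.637 kg*m^2


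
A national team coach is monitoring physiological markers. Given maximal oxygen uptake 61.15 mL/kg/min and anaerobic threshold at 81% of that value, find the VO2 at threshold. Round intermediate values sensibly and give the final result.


Percentage as decimal = 0.81
VO2 at AT = 61.15 * 0.81 = 49.53 mL/kg/min

49.53 mL/kg/min


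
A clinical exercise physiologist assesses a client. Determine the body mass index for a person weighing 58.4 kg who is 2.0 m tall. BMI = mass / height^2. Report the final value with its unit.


BMI = mass / height^2
= 58.4 / 2.0^2
= 58.4 / 4.0
= 14.6 kg/m^2

14.6 kg/m^2


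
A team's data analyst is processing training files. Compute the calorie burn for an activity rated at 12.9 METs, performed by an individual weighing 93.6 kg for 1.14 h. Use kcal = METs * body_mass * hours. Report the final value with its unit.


Product of METs and mass = 12.9 * 93.6 = 1207.44
Total kcal = 1207.44 * 1.14 = 1376.48 kcal

1376.48 kcal


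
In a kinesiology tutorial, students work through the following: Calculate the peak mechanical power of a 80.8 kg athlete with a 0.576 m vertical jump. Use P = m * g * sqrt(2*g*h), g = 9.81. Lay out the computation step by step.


First, sqrt(2gh) = sqrt(2 * 9.81 * 0.576)
= sqrt(11.30112) = 3.361714 m/s
Power = 80.8 * 9.81 * 3.361714 = 2664.66 W

2664.66 W


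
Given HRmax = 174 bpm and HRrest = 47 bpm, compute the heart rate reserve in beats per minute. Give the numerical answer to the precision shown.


Heart rate reserve = maximum HR minus resting HR
HRR = 174 - 47 = 127 bpm

127 bpm


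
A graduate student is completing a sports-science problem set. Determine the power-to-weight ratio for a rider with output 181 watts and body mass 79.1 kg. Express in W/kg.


P/W = 181 / 79.1 = 2.288 W/kg

2.288 W/kg


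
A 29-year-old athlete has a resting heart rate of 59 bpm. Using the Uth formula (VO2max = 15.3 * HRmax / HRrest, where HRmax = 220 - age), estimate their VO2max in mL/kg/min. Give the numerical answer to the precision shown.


HRmax = 220 - 29 = 191 bpm
Ratio = HRmax / HRrest = 191 / 59 = 3.2373
VO2max = 15.3 * 3.2373 = 49.53 mL/kg/min

49.53 mL/kg/min


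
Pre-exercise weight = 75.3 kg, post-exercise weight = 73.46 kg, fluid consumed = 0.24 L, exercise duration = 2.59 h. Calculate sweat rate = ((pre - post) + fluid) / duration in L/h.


Weight loss = 75.3 - 73.46 = 1.84 kg (approx L)
Total sweat = 1.84 + 0.24 = 2.08 L
Sweat rate = 2.08 / 2.59 = 0.803 L/h

0.803 L/h


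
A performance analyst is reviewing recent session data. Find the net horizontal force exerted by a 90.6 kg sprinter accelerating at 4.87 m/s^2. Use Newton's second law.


Newton's second law: F = m * a
F = 90.6 * 4.87 = 441.22 N

441.22 N


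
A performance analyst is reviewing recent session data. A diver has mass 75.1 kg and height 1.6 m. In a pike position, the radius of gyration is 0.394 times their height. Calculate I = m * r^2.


r = 0.394 * 1.6 = 0.6304 m
I = m * r^2 = 75.1 * 0.397404 = 29.845 kg*m^2

29.845 kg*m^2


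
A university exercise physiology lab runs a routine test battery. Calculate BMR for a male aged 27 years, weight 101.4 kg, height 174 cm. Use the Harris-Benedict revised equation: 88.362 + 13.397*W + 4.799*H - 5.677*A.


Substituting values:
W term = 13.397 * 101.4 = 1358.4558
H term = 4.799 * 174 = 835.026
A term = 5.677 * 27 = 153.279
BMR = 2128.56 kcal/day

2128.56 kcal/day


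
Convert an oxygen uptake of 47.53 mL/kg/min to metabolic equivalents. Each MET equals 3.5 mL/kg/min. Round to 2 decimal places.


One MET = 3.5 mL/kg/min
Number of METs = 47.53 / 3.5
= 13.58 METs

13.58 METs


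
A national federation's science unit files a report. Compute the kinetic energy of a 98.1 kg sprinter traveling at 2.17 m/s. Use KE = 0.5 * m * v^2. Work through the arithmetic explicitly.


Velocity squared = 4.7089
KE = 0.5 * 98.1 * 4.7089 = 230.97 J

230.97 J


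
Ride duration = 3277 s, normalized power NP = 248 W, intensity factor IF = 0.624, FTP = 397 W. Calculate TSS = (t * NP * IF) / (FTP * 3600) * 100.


Numerator = 3277 * 248 * 0.624 = 507122.304
Denominator = 397 * 3600 = 1429200
TSS = 507122.304 / 1429200 * 100
= 35.48

35.48 TSS


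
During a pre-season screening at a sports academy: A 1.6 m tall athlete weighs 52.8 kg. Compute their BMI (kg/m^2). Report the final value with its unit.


height^2 = 2.56 m^2
BMI = 52.8 / 2.56 = 20.63 kg/m^2

20.63 kg/m^2


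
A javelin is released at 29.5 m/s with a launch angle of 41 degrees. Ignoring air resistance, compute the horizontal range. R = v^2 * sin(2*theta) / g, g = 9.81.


Launch speed squared = 870.25
sin(2 * 41 deg) = 0.990268
Range = 870.25 * 0.990268 / 9.81
= 87.847 m

87.847 m


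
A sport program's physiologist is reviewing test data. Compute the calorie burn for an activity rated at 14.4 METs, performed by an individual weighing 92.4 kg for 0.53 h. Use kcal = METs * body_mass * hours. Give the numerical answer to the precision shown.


Product of METs and mass = 14.4 * 92.4 = 1330.56
Total kcal = 1330.56 * 0.53 = 705.2 kcal

705.2 kcal


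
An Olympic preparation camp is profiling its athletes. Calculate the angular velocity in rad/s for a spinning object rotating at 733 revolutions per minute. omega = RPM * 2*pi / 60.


omega = RPM * 2*pi / 60
= 733 * 6.28318531 / 60
= 76.76 rad/s

76.76 rad/s


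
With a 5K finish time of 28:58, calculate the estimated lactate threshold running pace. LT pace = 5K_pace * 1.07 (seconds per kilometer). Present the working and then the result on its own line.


Race duration = 1738 s for 5 km
Average pace = 1738 / 5 = 347.6 s/km
LT pace = 347.6 * 1.07
= 371.93 s/km

371.93 s/km


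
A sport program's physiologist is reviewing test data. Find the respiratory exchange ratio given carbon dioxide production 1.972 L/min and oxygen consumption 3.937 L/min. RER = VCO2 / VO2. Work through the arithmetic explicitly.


VCO2 = 1.972 L/min
VO2 = 3.937 L/min
RER = 1.972 / 3.937 = 0.5009

0.5009


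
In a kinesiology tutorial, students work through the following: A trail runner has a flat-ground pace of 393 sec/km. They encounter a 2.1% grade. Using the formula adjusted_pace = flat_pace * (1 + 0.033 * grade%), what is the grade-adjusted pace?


Grade factor = 1 + 0.033 * 2.1 = 1.0693
Adjusted = 393 * 1.0693 = 420.23 sec/km

420.23 s/km


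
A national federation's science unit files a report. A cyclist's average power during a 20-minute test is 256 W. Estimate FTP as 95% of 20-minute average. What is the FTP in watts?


FTP = 20-min power * 0.95
= 256 * 0.95
= 243.2 W

243.2 W


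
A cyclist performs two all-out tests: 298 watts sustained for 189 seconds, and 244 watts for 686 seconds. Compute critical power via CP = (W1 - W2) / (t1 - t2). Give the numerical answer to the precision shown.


W1 = P1 * t1 = 298 * 189 = 56322 J
W2 = P2 * t2 = 244 * 686 = 167384 J
CP = (56322 - 167384) / (189 - 686)
= 223.46 W

223.46 W


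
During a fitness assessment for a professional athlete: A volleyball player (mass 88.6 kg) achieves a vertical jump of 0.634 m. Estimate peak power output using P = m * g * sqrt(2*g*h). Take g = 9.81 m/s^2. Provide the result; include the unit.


2 * g * h = 2 * 9.81 * 0.634 = 12.43908
sqrt(12.43908) = 3.526908 m/s
P = 88.6 * 9.81 * 3.526908 = 3065.47 W

3065.47 W


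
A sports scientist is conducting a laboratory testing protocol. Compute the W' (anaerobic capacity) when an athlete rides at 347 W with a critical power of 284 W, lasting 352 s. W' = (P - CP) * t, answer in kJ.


Above-CP power = 63 W
Duration = 352 s
W' = 63 * 352 = 22176 J
Convert: 22176 / 1000 = 22.176 kJ

22.176 kJ


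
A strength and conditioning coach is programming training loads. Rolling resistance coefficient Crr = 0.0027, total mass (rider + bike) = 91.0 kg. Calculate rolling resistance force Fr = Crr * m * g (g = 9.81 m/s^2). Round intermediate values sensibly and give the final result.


Fr = Crr * m * g
= 0.0027 * 91.0 * 9.81
= 2.41 N

2.41 N


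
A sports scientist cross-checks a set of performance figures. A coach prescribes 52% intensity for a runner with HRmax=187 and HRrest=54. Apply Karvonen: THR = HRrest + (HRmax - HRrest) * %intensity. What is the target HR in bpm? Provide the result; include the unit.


Heart rate reserve = 187 - 54 = 133
Intensity fraction = 52 / 100 = 0.52
THR = 54 + 133 * 0.52 = 123.16 bpm

123.16 bpm


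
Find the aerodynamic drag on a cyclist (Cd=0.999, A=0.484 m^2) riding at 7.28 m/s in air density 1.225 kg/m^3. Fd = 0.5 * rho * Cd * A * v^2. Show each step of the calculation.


Fd = 0.5 * 1.225 * 0.999 * 0.484 * 7.28^2
= 0.5 * 1.225 * 0.999 * 0.484 * 52.9984
= 15.696 N

15.696 N


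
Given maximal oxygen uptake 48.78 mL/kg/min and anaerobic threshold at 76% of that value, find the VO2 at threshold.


Percentage as decimal = 0.76
VO2 at AT = 48.78 * 0.76 = 37.07 mL/kg/min

37.07 mL/kg/min


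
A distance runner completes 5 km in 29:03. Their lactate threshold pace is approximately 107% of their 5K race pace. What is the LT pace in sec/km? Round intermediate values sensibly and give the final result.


Convert to seconds: 29 min 3 s = 1743 s
Pace per km = 1743 / 5 = 348.6 s/km
LT pace = 348.6 * 1.07 = 373.0 s/km

373.0 s/km


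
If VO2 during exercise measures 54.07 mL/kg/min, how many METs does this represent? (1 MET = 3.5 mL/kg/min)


METs = VO2 / 3.5 = 54.07 / 3.5 = 15.45

15.45 METs


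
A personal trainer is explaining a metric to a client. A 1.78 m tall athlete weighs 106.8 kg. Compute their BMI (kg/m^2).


height^2 = 3.1684 m^2
BMI = 106.8 / 3.1684 = 33.71 kg/m^2

33.71 kg/m^2


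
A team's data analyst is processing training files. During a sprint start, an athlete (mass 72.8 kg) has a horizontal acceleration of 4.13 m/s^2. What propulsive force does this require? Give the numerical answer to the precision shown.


Propulsive force = mass * acceleration
= 72.8 kg * 4.13 m/s^2
= 300.66 N

300.66 N


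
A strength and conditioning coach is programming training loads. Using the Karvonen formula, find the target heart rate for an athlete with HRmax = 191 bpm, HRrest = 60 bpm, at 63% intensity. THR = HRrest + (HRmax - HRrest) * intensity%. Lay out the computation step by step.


HRR = 191 - 60 = 131
THR = 60 + 131 * 0.63
= 60 + 82.53
= 142.53 bpm

142.53 bpm


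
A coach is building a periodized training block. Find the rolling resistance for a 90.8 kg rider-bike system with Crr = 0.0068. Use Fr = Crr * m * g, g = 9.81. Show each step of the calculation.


m * g = 90.8 * 9.81 = 890.748 N
Fr = 0.0068 * 890.748 = 6.057 N

6.057 N


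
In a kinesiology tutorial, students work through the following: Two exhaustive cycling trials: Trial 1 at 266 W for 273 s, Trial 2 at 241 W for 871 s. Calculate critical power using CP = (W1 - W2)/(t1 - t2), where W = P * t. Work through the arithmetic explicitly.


W1 = 266 * 273 = 72618 J
W2 = 241 * 871 = 209911 J
CP = (72618 - 209911) / (273 - 871)
= -137293 / -598
= 229.59 W

229.59 W


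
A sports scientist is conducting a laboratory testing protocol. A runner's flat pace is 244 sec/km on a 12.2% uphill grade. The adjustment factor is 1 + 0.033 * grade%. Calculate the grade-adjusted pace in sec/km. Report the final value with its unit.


Factor = 1 + 0.033 * 12.2 = 1.4026
Adjusted pace = 244 * 1.4026
= 342.23 sec/km

342.23 s/km


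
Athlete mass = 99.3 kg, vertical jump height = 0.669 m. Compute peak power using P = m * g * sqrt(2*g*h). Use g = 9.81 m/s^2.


sqrt(2 * 9.81 * 0.669) = sqrt(13.12578) = 3.622952 m/s
P = 99.3 * 9.81 * 3.622952
= 3529.24 W

3529.24 W


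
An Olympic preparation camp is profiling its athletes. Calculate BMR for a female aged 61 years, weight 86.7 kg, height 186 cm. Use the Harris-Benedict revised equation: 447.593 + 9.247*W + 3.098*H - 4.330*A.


Substituting values:
W term = 9.247 * 86.7 = 801.7149
H term = 3.098 * 186 = 576.228
A term = 4.330 * 61 = 264.13
BMR = 1561.41 kcal/day

1561.41 kcal/day


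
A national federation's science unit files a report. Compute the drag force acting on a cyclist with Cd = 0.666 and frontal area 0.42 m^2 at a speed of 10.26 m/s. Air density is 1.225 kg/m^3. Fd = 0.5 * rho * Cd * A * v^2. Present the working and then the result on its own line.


Step 1: v^2 = 105.2676
Step 2: Fd = 0.5 * 1.225 * 0.666 * 0.42 * 105.2676
= 18.035 N

18.035 N


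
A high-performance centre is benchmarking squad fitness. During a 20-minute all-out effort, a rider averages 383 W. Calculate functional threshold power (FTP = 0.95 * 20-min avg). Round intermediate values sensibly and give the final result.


FTP = 0.95 * 383
= 363.85 W

363.85 W


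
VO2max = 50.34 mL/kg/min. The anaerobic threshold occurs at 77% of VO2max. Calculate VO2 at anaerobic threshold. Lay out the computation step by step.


AT fraction = 77 / 100 = 0.77
AT VO2 = 50.34 * 0.77
= 38.76 mL/kg/min

38.76 mL/kg/min


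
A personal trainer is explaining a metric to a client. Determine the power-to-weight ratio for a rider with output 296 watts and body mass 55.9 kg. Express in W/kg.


P/W = 296 / 55.9 = 5.295 W/kg

5.295 W/kg


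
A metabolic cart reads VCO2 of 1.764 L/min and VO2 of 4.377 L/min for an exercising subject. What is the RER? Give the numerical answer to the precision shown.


RER = VCO2 / VO2 = 1.764 / 4.377 = 0.403

0.403


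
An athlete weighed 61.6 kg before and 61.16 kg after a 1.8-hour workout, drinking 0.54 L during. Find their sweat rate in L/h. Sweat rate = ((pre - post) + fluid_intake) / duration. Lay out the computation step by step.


Body mass change = 0.44 kg
Total sweat loss = 0.44 + 0.54 = 0.98 L
Rate = 0.98 / 1.8 = 0.544 L/h

0.544 L/h


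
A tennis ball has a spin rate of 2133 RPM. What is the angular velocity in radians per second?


Convert RPM to rad/s: multiply by 2*pi and divide by 60
omega = 2133 * 2 * pi / 60
= 223.367 rad/s

223.367 rad/s


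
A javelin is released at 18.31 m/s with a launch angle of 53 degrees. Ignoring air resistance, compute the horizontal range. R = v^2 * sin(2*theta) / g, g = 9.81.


Launch speed squared = 335.2561
sin(2 * 53 deg) = 0.961262
Range = 335.2561 * 0.961262 / 9.81
= 32.851 m

32.851 m


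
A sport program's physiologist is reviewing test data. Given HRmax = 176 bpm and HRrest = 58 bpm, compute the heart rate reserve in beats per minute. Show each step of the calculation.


Heart rate reserve = maximum HR minus resting HR
HRR = 176 - 58 = 118 bpm

118 bpm


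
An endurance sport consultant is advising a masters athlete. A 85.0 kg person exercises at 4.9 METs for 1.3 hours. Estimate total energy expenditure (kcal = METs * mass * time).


Energy = METs * mass(kg) * time(h)
= 4.9 * 85.0 * 1.3
= 541.45 kcal

541.45 kcal


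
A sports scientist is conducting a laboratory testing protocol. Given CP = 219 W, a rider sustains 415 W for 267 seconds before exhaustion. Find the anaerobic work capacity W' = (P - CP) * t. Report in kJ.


Excess power = 415 - 219 = 196 W
Work above CP = 196 * 267 = 52332 J
W' = 52.332 kJ

52.332 kJ


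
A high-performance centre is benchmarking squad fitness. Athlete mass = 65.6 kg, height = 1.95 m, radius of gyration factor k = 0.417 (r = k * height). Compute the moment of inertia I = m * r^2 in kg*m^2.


r = k * height = 0.417 * 1.95 = 0.81315 m
r^2 = 0.81315^2 = 0.661213
I = 65.6 * 0.661213 = 43.376 kg*m^2

43.376 kg*m^2


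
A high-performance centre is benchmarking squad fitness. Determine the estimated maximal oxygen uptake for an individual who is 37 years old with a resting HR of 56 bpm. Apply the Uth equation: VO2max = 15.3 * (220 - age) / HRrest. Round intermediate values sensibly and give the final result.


HRmax = 220 - 37 = 183
VO2max = 15.3 * (183 / 56)
= 15.3 * 3.2679
= 50.0 mL/kg/min

50.0 mL/kg/min


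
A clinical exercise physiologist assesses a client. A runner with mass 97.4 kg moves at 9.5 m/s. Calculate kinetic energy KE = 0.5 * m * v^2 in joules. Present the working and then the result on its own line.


v^2 = 9.5^2 = 90.25
KE = 0.5 * 97.4 * 90.25
= 4395.18 J

4395.18 J


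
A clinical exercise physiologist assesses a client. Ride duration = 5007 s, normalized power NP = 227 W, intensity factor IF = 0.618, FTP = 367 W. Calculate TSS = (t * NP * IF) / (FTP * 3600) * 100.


Numerator = 5007 * 227 * 0.618 = 702412.002
Denominator = 367 * 3600 = 1321200
TSS = 702412.002 / 1321200 * 100
= 53.16

53.16 TSS


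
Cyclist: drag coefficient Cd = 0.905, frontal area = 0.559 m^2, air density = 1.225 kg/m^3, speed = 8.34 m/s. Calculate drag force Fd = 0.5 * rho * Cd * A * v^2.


v^2 = 8.34^2 = 69.5556
Fd = 0.5 * 1.225 * 0.905 * 0.559 * 69.5556
= 21.553 N

21.553 N


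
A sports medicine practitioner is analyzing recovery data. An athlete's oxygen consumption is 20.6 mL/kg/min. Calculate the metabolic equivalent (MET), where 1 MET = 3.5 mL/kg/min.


MET = VO2 / 3.5
= 20.6 / 3.5
= 5.89 METs

5.89 METs


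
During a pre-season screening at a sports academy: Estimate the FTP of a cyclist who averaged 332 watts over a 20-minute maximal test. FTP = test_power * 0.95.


FTP = 332 * 0.95 = 315.4 W

315.4 W


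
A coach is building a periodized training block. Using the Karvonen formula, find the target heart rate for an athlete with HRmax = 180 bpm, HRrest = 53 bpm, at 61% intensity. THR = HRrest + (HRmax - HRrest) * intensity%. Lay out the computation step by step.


HRR = 180 - 53 = 127
THR = 53 + 127 * 0.61
= 53 + 77.47
= 130.47 bpm

130.47 bpm


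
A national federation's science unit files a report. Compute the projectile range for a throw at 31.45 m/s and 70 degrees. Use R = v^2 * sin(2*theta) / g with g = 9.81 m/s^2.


Two times the angle = 140 degrees
sin(140) = 0.642788
R = 989.1025 * 0.642788 / 9.81 = 64.81 m

64.81 m


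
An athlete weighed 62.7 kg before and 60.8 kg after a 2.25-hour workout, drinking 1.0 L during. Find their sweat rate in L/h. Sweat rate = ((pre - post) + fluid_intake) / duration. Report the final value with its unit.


Body mass change = 1.9 kg
Total sweat loss = 1.9 + 1.0 = 2.9 L
Rate = 2.9 / 2.25 = 1.289 L/h

1.289 L/h


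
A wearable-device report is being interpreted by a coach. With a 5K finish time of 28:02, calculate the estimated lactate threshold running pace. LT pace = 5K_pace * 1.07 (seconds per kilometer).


Race duration = 1682 s for 5 km
Average pace = 1682 / 5 = 336.4 s/km
LT pace = 336.4 * 1.07
= 359.95 s/km

359.95 s/km


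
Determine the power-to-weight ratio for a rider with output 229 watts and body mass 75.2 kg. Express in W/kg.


P/W = 229 / 75.2 = 3.045 W/kg

3.045 W/kg


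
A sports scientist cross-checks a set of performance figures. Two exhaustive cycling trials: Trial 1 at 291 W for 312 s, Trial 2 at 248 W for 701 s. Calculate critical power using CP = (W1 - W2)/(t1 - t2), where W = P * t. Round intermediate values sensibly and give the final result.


W1 = 291 * 312 = 90792 J
W2 = 248 * 701 = 173848 J
CP = (90792 - 173848) / (312 - 701)
= -83056 / -389
= 213.51 W

213.51 W


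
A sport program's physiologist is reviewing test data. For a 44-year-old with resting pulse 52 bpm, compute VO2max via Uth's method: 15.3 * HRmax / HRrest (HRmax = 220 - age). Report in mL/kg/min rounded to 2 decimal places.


Step 1: HRmax = 220 - 44 = 176 bpm
Step 2: Ratio = 176 / 52 = 3.3846
Step 3: VO2max = 15.3 * 3.3846 = 51.78 mL/kg/min

51.78 mL/kg/min


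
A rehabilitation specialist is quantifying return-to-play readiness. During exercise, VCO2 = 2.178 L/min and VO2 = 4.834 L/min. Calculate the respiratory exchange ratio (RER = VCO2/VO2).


RER = VCO2 / VO2
= 2.178 / 4.834
= 0.4506

0.4506


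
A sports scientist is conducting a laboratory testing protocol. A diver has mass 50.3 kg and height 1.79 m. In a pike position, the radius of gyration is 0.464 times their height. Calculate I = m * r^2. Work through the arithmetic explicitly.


r = 0.464 * 1.79 = 0.83056 m
I = m * r^2 = 50.3 * 0.68983 = 34.698 kg*m^2

34.698 kg*m^2


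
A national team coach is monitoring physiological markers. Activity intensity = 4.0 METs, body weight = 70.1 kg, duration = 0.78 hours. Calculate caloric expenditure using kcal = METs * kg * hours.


kcal = 4.0 * 70.1 * 0.78
= 280.4 * 0.78
= 218.71 kcal

218.71 kcal


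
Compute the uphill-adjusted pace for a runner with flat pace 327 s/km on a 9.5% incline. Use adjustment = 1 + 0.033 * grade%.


Adjustment factor = 1 + 0.033 * 9.5 = 1.3135
Grade-adjusted pace = 327 * 1.3135 = 429.51 s/km

429.51 s/km


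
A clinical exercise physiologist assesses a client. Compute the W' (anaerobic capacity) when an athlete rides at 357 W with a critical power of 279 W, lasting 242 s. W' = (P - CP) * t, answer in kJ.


Above-CP power = 78 W
Duration = 242 s
W' = 78 * 242 = 18876 J
Convert: 18876 / 1000 = 18.876 kJ

18.876 kJ


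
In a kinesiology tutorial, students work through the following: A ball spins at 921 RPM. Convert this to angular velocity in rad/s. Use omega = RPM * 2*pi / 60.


omega = 921 * 2 * pi / 60
= 921 * 6.28318531 / 60
= 5786.814 / 60
= 96.447 rad/s

96.447 rad/s


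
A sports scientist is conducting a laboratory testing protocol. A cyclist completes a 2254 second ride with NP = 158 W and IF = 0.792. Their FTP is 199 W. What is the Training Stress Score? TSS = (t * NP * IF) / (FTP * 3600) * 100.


t * NP * IF = 2254 * 158 * 0.792 = 282056.544
FTP * 3600 = 716400
TSS = (282056.544 / 716400) * 100 = 39.37

39.37 TSS


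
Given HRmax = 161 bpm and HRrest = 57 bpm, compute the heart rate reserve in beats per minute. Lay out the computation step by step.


Heart rate reserve = maximum HR minus resting HR
HRR = 161 - 57 = 104 bpm

104 bpm


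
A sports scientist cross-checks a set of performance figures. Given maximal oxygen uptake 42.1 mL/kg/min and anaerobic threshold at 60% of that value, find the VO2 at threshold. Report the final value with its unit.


Percentage as decimal = 0.6
VO2 at AT = 42.1 * 0.6 = 25.26 mL/kg/min

25.26 mL/kg/min


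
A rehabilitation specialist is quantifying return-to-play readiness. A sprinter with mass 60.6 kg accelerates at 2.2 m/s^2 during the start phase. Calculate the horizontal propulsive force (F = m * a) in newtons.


F = m * a
= 60.6 * 2.2
= 133.32 N

133.32 N


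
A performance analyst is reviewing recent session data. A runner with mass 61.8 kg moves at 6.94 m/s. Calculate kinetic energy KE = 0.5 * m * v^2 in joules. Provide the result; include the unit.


v^2 = 6.94^2 = 48.1636
KE = 0.5 * 61.8 * 48.1636
= 1488.26 J

1488.26 J


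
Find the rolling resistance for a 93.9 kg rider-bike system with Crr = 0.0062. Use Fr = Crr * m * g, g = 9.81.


m * g = 93.9 * 9.81 = 921.159 N
Fr = 0.0062 * 921.159 = 5.711 N

5.711 N


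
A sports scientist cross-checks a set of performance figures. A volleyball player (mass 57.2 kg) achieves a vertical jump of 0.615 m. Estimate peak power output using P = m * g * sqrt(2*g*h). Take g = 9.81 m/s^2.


2 * g * h = 2 * 9.81 * 0.615 = 12.0663
sqrt(12.0663) = 3.473658 m/s
P = 57.2 * 9.81 * 3.473658 = 1949.18 W

1949.18 W


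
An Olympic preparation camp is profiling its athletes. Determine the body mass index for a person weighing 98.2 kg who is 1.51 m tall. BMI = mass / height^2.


BMI = mass / height^2
= 98.2 / 1.51^2
= 98.2 / 2.2801
= 43.07 kg/m^2

43.07 kg/m^2


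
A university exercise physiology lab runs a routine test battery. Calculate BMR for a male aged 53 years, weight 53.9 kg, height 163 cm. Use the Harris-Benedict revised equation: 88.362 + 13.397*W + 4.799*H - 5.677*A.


Substituting values:
W term = 13.397 * 53.9 = 722.0983
H term = 4.799 * 163 = 782.237
A term = 5.677 * 53 = 300.881
BMR = 1291.82 kcal/day

1291.82 kcal/day
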